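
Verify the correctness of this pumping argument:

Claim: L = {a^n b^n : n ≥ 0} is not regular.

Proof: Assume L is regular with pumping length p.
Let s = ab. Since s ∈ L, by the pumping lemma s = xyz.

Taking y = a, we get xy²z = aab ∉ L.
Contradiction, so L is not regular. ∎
The proof is INCORRECT.

Error: The string s = ab may be shorter than p.
The pumping lemma only applies to strings with |s| ≥ p, and p is not under our control.
We must choose s in terms of p, e.g. s = a^p b^p, to ensure |s| ≥ p.
(The proof also fixes one particular y; a valid argument must handle every decomposition with |xy| ≤ p and |y| ≥ 1 — for s = a^p b^p this forces y = a^k, and then xy²z = a^(p+k) b^p ∉ L.)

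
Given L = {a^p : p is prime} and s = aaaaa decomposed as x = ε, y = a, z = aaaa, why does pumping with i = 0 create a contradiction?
xy⁰z = aaaa ∉ L

Pumping with i = 0 replaces y = a by y⁰ = ε:
- Original: s = xyz = aaaaa; aaaaa has length 5, which is prime, so it is in L
- Pumped: xy⁰z = ε · ε · aaaa = aaaa
- aaaa has length 4 = 2 × 2, which is not prime, so it is not in L

The pumping lemma would require xy⁰z ∈ L, so this decomposition yields a contradiction.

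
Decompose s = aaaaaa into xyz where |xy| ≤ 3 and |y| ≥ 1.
x = 'aa', y = 'a', z = 'aaa'

For s = aaaaaa and p = 3, one valid decomposition is:
- x = 'aa' (length 2)
- y = 'a' (length 1)
- z = 'aaa' (length 3)

Verification:
- xyz = 'aa' + 'a' + 'aaa' = aaaaaa ✓
- |xy| = 3 ≤ 3 ✓
- |y| = 1 > 0 ✓

All pumping lemma constraints are satisfied.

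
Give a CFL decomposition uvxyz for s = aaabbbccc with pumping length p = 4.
u='aa', v='a', x='bb', y='b', z='ccc'

For s = aaabbbccc with pumping length p = 4:

One valid decomposition:
- u = 'aa'
- v = 'a'
- x = 'bb'
- y = 'b'
- z = 'ccc'

Verification:
- uvxyz = 'aa' + 'a' + 'bb' + 'b' + 'ccc' = aaabbbccc ✓
- |vxy| = |'abbb'| = 4 ≤ 4 ✓
- |vy| = |'ab'| = 2 > 0 ✓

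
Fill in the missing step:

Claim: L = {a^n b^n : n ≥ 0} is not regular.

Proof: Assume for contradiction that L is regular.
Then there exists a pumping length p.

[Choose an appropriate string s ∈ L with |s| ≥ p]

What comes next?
s = a^p b^p

This string is in L (has equal a's and b's) and has length 2p ≥ p.
Any decomposition xyz with |xy| ≤ p means y consists only of a's,
so pumping will unbalance the counts.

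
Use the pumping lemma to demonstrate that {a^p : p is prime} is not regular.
Assume for contradiction that L is regular, and let p ≥ 1 be the pumping length given by the pumping lemma.
Choose a prime q with q ≥ p (one exists because there are infinitely many primes) and let s = a^q. Then s ∈ L and |s| = q ≥ p.
By the pumping lemma, s = xyz for some x, y, z with |xy| ≤ p, |y| ≥ 1, and xy^i z ∈ L for every i ≥ 0.
Here y = a^k for some k with 1 ≤ k ≤ p, and xy^i z = a^(q + (i − 1)k) for every i ≥ 0.

Take i = q + 1: |xy^(q+1) z| = q + qk = q(k + 1).
Both factors satisfy q ≥ 2 and k + 1 ≥ 2, so q(k + 1) is composite, and xy^(q+1) z ∉ L.

This contradicts the pumping lemma, which requires xy^i z ∈ L for all i ≥ 0.
Hence L = {a^p : p is prime} is not regular. ∎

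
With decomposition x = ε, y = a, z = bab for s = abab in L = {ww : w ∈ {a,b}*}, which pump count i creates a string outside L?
i = 2

xy²z = ε · aa · bab = aabab; aabab has odd length 5, so it cannot be written as ww and is not in L.
(Other choices also work, e.g. i = 0, 3; only i = 1 is guaranteed to stay in L since xy¹z = s.)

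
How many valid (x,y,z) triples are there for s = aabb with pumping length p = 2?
3

For s = 'aabb' with pumping length p = 2:

Constraints: |xy| ≤ 2, |y| > 0

Valid decompositions (|xy| ≤ p, |y| ≥ 1):
  • x='', y='a', z='abb'
  • x='a', y='a', z='bb'
  • x='', y='aa', z='bb'

Total count: 3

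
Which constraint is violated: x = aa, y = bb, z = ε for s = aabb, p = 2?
Violated: |xy| ≤ p

The decomposition x = aa, y = bb, z = ε for s = aabb with p = 2
violates the constraint: |xy| ≤ p

|xy| = |aabb| = 4 > 2 = p. The decomposition puts too many characters in xy.

Pumping lemma constraints:
1. xyz = s (decomposition is valid)
2. |xy| ≤ p
3. |y| > 0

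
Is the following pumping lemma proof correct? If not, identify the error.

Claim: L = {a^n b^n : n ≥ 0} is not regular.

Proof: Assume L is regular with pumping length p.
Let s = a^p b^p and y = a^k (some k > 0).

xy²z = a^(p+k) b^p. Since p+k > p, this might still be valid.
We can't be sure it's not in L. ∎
The proof is INCORRECT.

Error: The conclusion is wrong.
xy²z = a^(p+k) b^p is definitely NOT in L because the number of a's (p+k) ≠ number of b's (p).
The proof incorrectly doubts what is actually a valid contradiction.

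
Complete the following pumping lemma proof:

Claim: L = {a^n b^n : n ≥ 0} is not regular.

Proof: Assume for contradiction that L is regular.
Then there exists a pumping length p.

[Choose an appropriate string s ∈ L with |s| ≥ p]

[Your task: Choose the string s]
s = a^p b^p

This string is in L (has equal a's and b's) and has length 2p ≥ p.
Any decomposition xyz with |xy| ≤ p means y consists only of a's,
so pumping will unbalance the counts.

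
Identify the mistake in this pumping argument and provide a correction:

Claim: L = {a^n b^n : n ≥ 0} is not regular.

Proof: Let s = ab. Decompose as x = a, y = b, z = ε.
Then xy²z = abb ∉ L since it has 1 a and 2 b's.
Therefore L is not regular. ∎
Error: The string s = ab might be shorter than the pumping length p.

Correction: Choose s = a^p b^p to ensure |s| ≥ p. Also, the decomposition is wrong: with |xy| ≤ p, y cannot include b's when s starts with p a's.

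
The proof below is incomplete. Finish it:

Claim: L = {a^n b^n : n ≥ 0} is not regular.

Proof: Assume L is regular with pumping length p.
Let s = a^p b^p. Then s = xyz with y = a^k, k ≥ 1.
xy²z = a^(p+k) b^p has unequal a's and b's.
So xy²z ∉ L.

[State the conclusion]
This contradicts the pumping lemma for regular languages,
which guarantees xy^i z ∈ L for all i ≥ 0.

Since our assumption that L is regular leads to a contradiction,
we conclude that L = {a^n b^n : n ≥ 0} is NOT regular. ∎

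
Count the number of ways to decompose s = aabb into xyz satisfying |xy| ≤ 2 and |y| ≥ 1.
3

For s = 'aabb' with pumping length p = 2:

Constraints: |xy| ≤ 2, |y| > 0

Valid decompositions (|xy| ≤ p, |y| ≥ 1):
  • x='', y='a', z='abb'
  • x='a', y='a', z='bb'
  • x='', y='aa', z='bb'

Total count: 3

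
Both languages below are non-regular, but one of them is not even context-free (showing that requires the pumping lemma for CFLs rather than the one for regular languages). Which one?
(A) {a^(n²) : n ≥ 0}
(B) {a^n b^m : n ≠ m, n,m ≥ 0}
(A) {a^(n²) : n ≥ 0}

(A) {a^(n²) : n ≥ 0} requires the CFL pumping lemma.

- {a^n b^m : n ≠ m, n,m ≥ 0} is context-free (but not regular)
  • Can be shown non-regular with the regular pumping lemma
  • After pumping a's, we can make n = m

- {a^(n²) : n ≥ 0} is NOT context-free
  • Requires the CFL pumping lemma to prove
  • Gaps between squares grow unboundedly

The CFL pumping lemma is "stronger" in that it can prove non-membership
in the larger class of context-free languages.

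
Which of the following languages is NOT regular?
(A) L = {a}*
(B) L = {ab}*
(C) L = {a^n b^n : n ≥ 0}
(C) {a^n b^n : n ≥ 0}

(C) L = {a^n b^n : n ≥ 0} is NOT regular.

The pumping lemma can be used to prove this:
After pumping, the number of a's and b's become unequal

The other languages are regular because they can be recognized by finite automata.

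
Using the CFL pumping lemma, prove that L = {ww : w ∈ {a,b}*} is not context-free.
Assume for contradiction that L is context-free, and let p ≥ 1 be the pumping length given by the pumping lemma for CFLs.
Choose s = a^p b^p a^p b^p. Then s ∈ L (take w = a^p b^p) and |s| = 4p ≥ p.
By the CFL pumping lemma, s = uvxyz for some u, v, x, y, z with |vxy| ≤ p, |vy| ≥ 1, and uv^i xy^i z ∈ L for every i ≥ 0.

Write s as four blocks A₁ B₁ A₂ B₂ with A₁ = A₂ = a^p and B₁ = B₂ = b^p. Since |vxy| ≤ p, the window vxy lies inside at most two adjacent blocks. Take i = 0 and let t = uxz, so |t| = 4p − |vy| with 1 ≤ |vy| ≤ p. If |t| is odd, t ∉ L immediately, so assume |vy| is even (hence |vy| ≥ 2) and |t|/2 = 2p − |vy|/2, which satisfies p ≤ |t|/2 ≤ 2p − 1.

Case 1 (vxy inside A₁B₁): t = a^(p−j) b^(p−l) a^p b^p with j + l = |vy|. The second half of t has length < 2p, so it is a suffix of the trailing a^p b^p and ends in b; the first half is a^(p−j) b^(p−l) a^((j+l)/2), which ends in a because (j+l)/2 ≥ 1. The halves differ, so t ∉ L.

Case 2 (vxy inside B₁A₂, straddling the middle): t = a^p b^(p−j) a^(p−l) b^p with j + l = |vy|. If t = ww, then w is a prefix of t of length ≥ p, so w begins with a^p; and w is a suffix of t of length ≥ p, so w ends with b^p. That forces |w| ≥ 2p, contradicting |w| = |t|/2 ≤ 2p − 1. So t ∉ L.

Case 3 (vxy inside A₂B₂): t = a^p b^p a^(p−j) b^(p−l) with j + l = |vy|. The first half of t is a prefix of a^p b^p, so it begins with a; the second half is b^((j+l)/2) a^(p−j) b^(p−l), which begins with b. The halves differ, so t ∉ L.

In every case uv⁰xy⁰z = uxz ∉ L.

This contradicts the CFL pumping lemma, which requires uv^i xy^i z ∈ L for all i ≥ 0.
Hence L = {ww : w ∈ {a,b}*} is not context-free. ∎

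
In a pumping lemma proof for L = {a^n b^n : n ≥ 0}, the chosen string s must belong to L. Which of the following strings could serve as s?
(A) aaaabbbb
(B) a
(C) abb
(A) aaaabbbb

The pumping lemma is applied to a string s that lies in L, so first check membership of each option:
- (A) aaaabbbb = a^4 b^4 has equal counts (4 = 4), so it is in L ✓
- (B) a has 1 a's and 0 b's; 1 ≠ 0, so it is not in L ✗
- (C) abb has 1 a's and 2 b's; 1 ≠ 2, so it is not in L ✗

Only (A) aaaabbbb is in L, so it is the only candidate that could play the role of s.
(In a complete proof one picks s in terms of the pumping length p so that |s| ≥ p is guaranteed; a fixed string like aaaabbbb illustrates the shape of such an s.)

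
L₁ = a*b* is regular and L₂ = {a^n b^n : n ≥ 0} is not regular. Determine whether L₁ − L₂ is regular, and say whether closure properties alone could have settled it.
No — L₁ − L₂ is not regular.

a*b* − {a^n b^n} = {a^n b^m : n ≠ m}. If this were regular, then its complement intersected with a*b*, namely {a^n b^n : n ≥ 0}, would be regular too (closure under complement and intersection) — contradiction. So L₁ − L₂ is not regular.

Note that the bare facts "L₁ regular, L₂ non-regular" do not settle the question by themselves: the closure of regular languages under ∪, ∩, complement and difference applies only when BOTH operands are regular. With a non-regular operand the result can come out regular or non-regular depending on the specific languages, so one has to work out L₁ − L₂ for this particular pair, as above.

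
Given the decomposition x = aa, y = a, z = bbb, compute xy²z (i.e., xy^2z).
aaaabbb

Given x = 'aa', y = 'a', z = 'bbb' and i = 2:

xy^2z = x + y·y·...·y (2 times) + z
       = 'aa' + 'a'^2 + 'bbb'
       = 'aa' + 'aa' + 'bbb'
       = 'aaaabbb'

The pumped string is 'aaaabbb' with length 7.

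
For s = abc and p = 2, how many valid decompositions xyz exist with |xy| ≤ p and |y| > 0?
3

For s = 'abc' with pumping length p = 2:

Constraints: |xy| ≤ 2, |y| > 0

Valid decompositions (|xy| ≤ p, |y| ≥ 1):
  • x='', y='a', z='bc'
  • x='a', y='b', z='c'
  • x='', y='ab', z='c'

Total count: 3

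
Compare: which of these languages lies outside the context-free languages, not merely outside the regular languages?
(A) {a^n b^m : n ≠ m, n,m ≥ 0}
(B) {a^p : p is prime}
(B) {a^p : p is prime}

(B) {a^p : p is prime} requires the CFL pumping lemma.

- {a^n b^m : n ≠ m, n,m ≥ 0} is context-free (but not regular)
  • Can be shown non-regular with the regular pumping lemma
  • After pumping a's, we can make n = m

- {a^p : p is prime} is NOT context-free
  • Requires the CFL pumping lemma to prove
  • The CFL pumping lemma also fails because prime gaps are unbounded

The CFL pumping lemma is "stronger" in that it can prove non-membership
in the larger class of context-free languages.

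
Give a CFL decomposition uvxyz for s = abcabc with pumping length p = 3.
u='ab', v='c', x='a', y='b', z='c'

For s = abcabc with pumping length p = 3:

One valid decomposition:
- u = 'ab'
- v = 'c'
- x = 'a'
- y = 'b'
- z = 'c'

Verification:
- uvxyz = 'ab' + 'c' + 'a' + 'b' + 'c' = abcabc ✓
- |vxy| = |'cab'| = 3 ≤ 3 ✓
- |vy| = |'cb'| = 2 > 0 ✓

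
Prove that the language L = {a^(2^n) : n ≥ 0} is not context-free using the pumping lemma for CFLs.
Assume for contradiction that L is context-free, and let p ≥ 1 be the pumping length given by the pumping lemma for CFLs.
Choose s = a^(2^p). Then s ∈ L and |s| = 2^p ≥ p.
By the CFL pumping lemma, s = uvxyz for some u, v, x, y, z with |vxy| ≤ p, |vy| ≥ 1, and uv^i xy^i z ∈ L for every i ≥ 0.
All symbols are a's, so only lengths matter: let k = |vy|, with 1 ≤ k ≤ |vxy| ≤ p < 2^p.

Take i = 2: |uv²xy²z| = 2^p + k, and 2^p < 2^p + k < 2^p + 2^p = 2^(p+1).
So the length lies strictly between consecutive powers of two and is not a power of 2; uv²xy²z ∉ L.

This contradicts the CFL pumping lemma, which requires uv^i xy^i z ∈ L for all i ≥ 0.
Hence L = {a^(2^n) : n ≥ 0} is not context-free. ∎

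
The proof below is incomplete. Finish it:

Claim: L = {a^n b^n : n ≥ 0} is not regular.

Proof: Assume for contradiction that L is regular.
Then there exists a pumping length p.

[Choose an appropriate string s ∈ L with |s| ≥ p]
s = a^p b^p

This string is in L (has equal a's and b's) and has length 2p ≥ p.
Any decomposition xyz with |xy| ≤ p means y consists only of a's,
so pumping will unbalance the counts.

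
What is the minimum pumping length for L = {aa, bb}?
p = 3

For a finite language L, the pumping lemma holds vacuously if p > max|s| for s ∈ L.

The longest string in L = {aa, bb} has length 2.
If p = 3, then no string s ∈ L has |s| ≥ p, so the condition is vacuously true.

The minimum pumping length is p = 3.

Why no smaller p works: for any p ≤ 2, the longest string s ∈ L has |s| = 2 ≥ p, so it would
have to be pumpable; but pumping up (i = 2, 3, ...) produces ever longer strings, which cannot all lie in the
finite language L. So the pumping property fails for every p ≤ 2.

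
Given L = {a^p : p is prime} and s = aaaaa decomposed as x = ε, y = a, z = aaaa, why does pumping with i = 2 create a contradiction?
xy²z = aaaaaa ∉ L

Pumping with i = 2 replaces y = a by y² = aa:
- Original: s = xyz = aaaaa; aaaaa has length 5, which is prime, so it is in L
- Pumped: xy²z = ε · aa · aaaa = aaaaaa
- aaaaaa has length 6 = 2 × 3, which is not prime, so it is not in L

The pumping lemma would require xy²z ∈ L, so this decomposition yields a contradiction.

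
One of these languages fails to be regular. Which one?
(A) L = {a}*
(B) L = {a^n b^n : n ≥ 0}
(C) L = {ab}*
(B) {a^n b^n : n ≥ 0}

(B) L = {a^n b^n : n ≥ 0} is NOT regular.

The pumping lemma can be used to prove this:
After pumping, the number of a's and b's become unequal

The other languages are regular because they can be recognized by finite automata.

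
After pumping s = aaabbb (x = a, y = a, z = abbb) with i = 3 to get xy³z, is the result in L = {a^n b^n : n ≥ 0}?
No

xy³z = a · aaa · abbb = aaaaabbb.
aaaaabbb has 5 a's and 3 b's; 5 ≠ 3, so it is not in L.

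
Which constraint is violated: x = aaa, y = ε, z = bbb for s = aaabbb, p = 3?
Violated: |y| > 0

The decomposition x = aaa, y = ε, z = bbb for s = aaabbb with p = 3
violates the constraint: |y| > 0

|y| = 0, but the pumping lemma requires |y| > 0 (y must be non-empty).

Pumping lemma constraints:
1. xyz = s (decomposition is valid)
2. |xy| ≤ p
3. |y| > 0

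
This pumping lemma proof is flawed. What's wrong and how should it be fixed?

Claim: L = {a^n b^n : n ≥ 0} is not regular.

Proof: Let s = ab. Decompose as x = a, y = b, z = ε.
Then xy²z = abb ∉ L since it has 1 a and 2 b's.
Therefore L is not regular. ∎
Error: The string s = ab might be shorter than the pumping length p.

Correction: Choose s = a^p b^p to ensure |s| ≥ p. Also, the decomposition is wrong: with |xy| ≤ p, y cannot include b's when s starts with p a's.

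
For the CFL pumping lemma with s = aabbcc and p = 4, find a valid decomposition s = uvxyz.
u='a', v='a', x='bb', y='c', z='c'

For s = aabbcc with pumping length p = 4:

One valid decomposition:
- u = 'a'
- v = 'a'
- x = 'bb'
- y = 'c'
- z = 'c'

Verification:
- uvxyz = 'a' + 'a' + 'bb' + 'c' + 'c' = aabbcc ✓
- |vxy| = |'abbc'| = 4 ≤ 4 ✓
- |vy| = |'ac'| = 2 > 0 ✓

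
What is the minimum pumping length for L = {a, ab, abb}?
p = 4

For a finite language L, the pumping lemma holds vacuously if p > max|s| for s ∈ L.

The longest string in L = {a, ab, abb} has length 3.
If p = 4, then no string s ∈ L has |s| ≥ p, so the condition is vacuously true.

The minimum pumping length is p = 4.

Why no smaller p works: for any p ≤ 3, the longest string s ∈ L has |s| = 3 ≥ p, so it would
have to be pumpable; but pumping up (i = 2, 3, ...) produces ever longer strings, which cannot all lie in the
finite language L. So the pumping property fails for every p ≤ 3.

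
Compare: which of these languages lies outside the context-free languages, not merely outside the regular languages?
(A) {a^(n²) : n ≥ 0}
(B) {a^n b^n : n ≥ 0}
(A) {a^(n²) : n ≥ 0}

(A) {a^(n²) : n ≥ 0} requires the CFL pumping lemma.

- {a^n b^n : n ≥ 0} is context-free (but not regular)
  • Can be shown non-regular with the regular pumping lemma
  • After pumping, the number of a's and b's become unequal

- {a^(n²) : n ≥ 0} is NOT context-free
  • Requires the CFL pumping lemma to prove
  • Gaps between squares grow unboundedly

The CFL pumping lemma is "stronger" in that it can prove non-membership
in the larger class of context-free languages.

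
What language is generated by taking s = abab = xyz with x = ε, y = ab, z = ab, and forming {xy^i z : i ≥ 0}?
{xy^i z : i ≥ 0} = {(ab)^(i+1) : i ≥ 0} = {ab, abab, ababab, ...}

With x = ε, y = ab, z = ab: Pumping 'ab' gives strings of alternating a's and b's.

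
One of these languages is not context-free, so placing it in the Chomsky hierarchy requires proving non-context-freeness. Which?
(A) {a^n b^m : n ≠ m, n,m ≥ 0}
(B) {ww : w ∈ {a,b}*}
(B) {ww : w ∈ {a,b}*}

(B) {ww : w ∈ {a,b}*} requires the CFL pumping lemma.

- {a^n b^m : n ≠ m, n,m ≥ 0} is context-free (but not regular)
  • Can be shown non-regular with the regular pumping lemma
  • After pumping a's, we can make n = m

- {ww : w ∈ {a,b}*} is NOT context-free
  • Requires the CFL pumping lemma to prove
  • Cannot verify equality of two arbitrary substrings

The CFL pumping lemma is "stronger" in that it can prove non-membership
in the larger class of context-free languages.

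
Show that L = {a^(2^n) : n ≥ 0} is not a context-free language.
Assume for contradiction that L is context-free, and let p ≥ 1 be the pumping length given by the pumping lemma for CFLs.
Choose s = a^(2^p). Then s ∈ L and |s| = 2^p ≥ p.
By the CFL pumping lemma, s = uvxyz for some u, v, x, y, z with |vxy| ≤ p, |vy| ≥ 1, and uv^i xy^i z ∈ L for every i ≥ 0.
All symbols are a's, so only lengths matter: let k = |vy|, with 1 ≤ k ≤ |vxy| ≤ p < 2^p.

Take i = 2: |uv²xy²z| = 2^p + k, and 2^p < 2^p + k < 2^p + 2^p = 2^(p+1).
So the length lies strictly between consecutive powers of two and is not a power of 2; uv²xy²z ∉ L.

This contradicts the CFL pumping lemma, which requires uv^i xy^i z ∈ L for all i ≥ 0.
Hence L = {a^(2^n) : n ≥ 0} is not context-free. ∎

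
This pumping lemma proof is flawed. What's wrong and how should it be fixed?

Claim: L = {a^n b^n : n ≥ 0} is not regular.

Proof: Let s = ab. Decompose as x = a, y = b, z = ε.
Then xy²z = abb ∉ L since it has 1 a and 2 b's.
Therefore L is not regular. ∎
Error: The string s = ab might be shorter than the pumping length p.

Correction: Choose s = a^p b^p to ensure |s| ≥ p. Also, the decomposition is wrong: with |xy| ≤ p, y cannot include b's when s starts with p a's.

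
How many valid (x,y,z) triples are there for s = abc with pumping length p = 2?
3

For s = 'abc' with pumping length p = 2:

Constraints: |xy| ≤ 2, |y| > 0

Valid decompositions (|xy| ≤ p, |y| ≥ 1):
  • x='', y='a', z='bc'
  • x='a', y='b', z='c'
  • x='', y='ab', z='c'

Total count: 3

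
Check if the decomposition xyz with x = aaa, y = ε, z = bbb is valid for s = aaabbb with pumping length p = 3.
Violated: |y| > 0

The decomposition x = aaa, y = ε, z = bbb for s = aaabbb with p = 3
violates the constraint: |y| > 0

|y| = 0, but the pumping lemma requires |y| > 0 (y must be non-empty).

Pumping lemma constraints:
1. xyz = s (decomposition is valid)
2. |xy| ≤ p
3. |y| > 0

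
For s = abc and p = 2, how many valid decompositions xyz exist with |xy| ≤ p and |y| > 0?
3

For s = 'abc' with pumping length p = 2:

Constraints: |xy| ≤ 2, |y| > 0

Valid decompositions (|xy| ≤ p, |y| ≥ 1):
  • x='', y='a', z='bc'
  • x='a', y='b', z='c'
  • x='', y='ab', z='c'

Total count: 3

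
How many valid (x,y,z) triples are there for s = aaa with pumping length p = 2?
3

For s = 'aaa' with pumping length p = 2:

Constraints: |xy| ≤ 2, |y| > 0

Valid decompositions (|xy| ≤ p, |y| ≥ 1):
  • x='', y='a', z='aa'
  • x='a', y='a', z='a'
  • x='', y='aa', z='a'

Total count: 3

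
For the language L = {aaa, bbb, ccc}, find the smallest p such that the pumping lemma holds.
p = 4

For a finite language L, the pumping lemma holds vacuously if p > max|s| for s ∈ L.

The longest string in L = {aaa, bbb, ccc} has length 3.
If p = 4, then no string s ∈ L has |s| ≥ p, so the condition is vacuously true.

The minimum pumping length is p = 4.

Why no smaller p works: for any p ≤ 3, the longest string s ∈ L has |s| = 3 ≥ p, so it would
have to be pumpable; but pumping up (i = 2, 3, ...) produces ever longer strings, which cannot all lie in the
finite language L. So the pumping property fails for every p ≤ 3.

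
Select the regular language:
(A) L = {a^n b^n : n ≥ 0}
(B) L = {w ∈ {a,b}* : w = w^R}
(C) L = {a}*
(C) {a}*

(C) L = {a}* is regular.

This can be recognized by a finite automaton (DFA/NFA).
Regular expressions like {a}* define regular languages.

The other choices are not regular:
- {a^n b^n : n ≥ 0}: After pumping, the number of a's and b's become unequal
- {w ∈ {a,b}* : w = w^R}: After pumping, the string is no longer symmetric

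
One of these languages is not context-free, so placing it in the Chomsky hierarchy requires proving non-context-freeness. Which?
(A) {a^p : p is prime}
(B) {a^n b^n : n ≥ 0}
(A) {a^p : p is prime}

(A) {a^p : p is prime} requires the CFL pumping lemma.

- {a^n b^n : n ≥ 0} is context-free (but not regular)
  • Can be shown non-regular with the regular pumping lemma
  • After pumping, the number of a's and b's become unequal

- {a^p : p is prime} is NOT context-free
  • Requires the CFL pumping lemma to prove
  • The CFL pumping lemma also fails because prime gaps are unbounded

The CFL pumping lemma is "stronger" in that it can prove non-membership
in the larger class of context-free languages.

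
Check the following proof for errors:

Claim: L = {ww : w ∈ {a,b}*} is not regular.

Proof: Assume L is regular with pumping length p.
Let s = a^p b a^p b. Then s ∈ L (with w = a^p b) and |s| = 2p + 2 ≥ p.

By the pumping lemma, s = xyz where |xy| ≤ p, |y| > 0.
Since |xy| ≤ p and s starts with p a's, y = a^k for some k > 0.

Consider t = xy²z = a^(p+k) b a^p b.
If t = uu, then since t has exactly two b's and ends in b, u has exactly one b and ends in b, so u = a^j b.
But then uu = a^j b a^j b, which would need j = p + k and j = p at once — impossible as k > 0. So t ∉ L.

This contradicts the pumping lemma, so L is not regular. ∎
The proof is correct.

This proof is valid because:
1. s = a^p b a^p b is in L and is chosen in terms of p, so |s| ≥ p holds for every p
2. The decomposition analysis is correct: |xy| ≤ p forces y to lie inside the leading a's
3. The contradiction is valid: the argument shows a^(p+k) b a^p b cannot be split into two equal halves
4. The conclusion follows logically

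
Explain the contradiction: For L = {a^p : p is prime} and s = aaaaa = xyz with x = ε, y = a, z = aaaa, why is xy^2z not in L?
xy²z = aaaaaa ∉ L

Pumping with i = 2 replaces y = a by y² = aa:
- Original: s = xyz = aaaaa; aaaaa has length 5, which is prime, so it is in L
- Pumped: xy²z = ε · aa · aaaa = aaaaaa
- aaaaaa has length 6 = 2 × 3, which is not prime, so it is not in L

The pumping lemma would require xy²z ∈ L, so this decomposition yields a contradiction.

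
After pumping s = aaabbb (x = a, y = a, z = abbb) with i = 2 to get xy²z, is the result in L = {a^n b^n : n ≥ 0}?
No

xy²z = a · aa · abbb = aaaabbb.
aaaabbb has 4 a's and 3 b's; 4 ≠ 3, so it is not in L.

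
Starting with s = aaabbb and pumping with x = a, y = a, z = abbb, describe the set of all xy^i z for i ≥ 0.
{xy^i z : i ≥ 0} = {a^(2+i) b^3 : i ≥ 0} = {aabbb, aaabbb, aaaabbb, ...}

With x = a, y = a, z = abbb: Starting with aaabbb and pumping the second 'a', we get strings with 2+i a's followed by 3 b's for i = 0, 1, 2, ...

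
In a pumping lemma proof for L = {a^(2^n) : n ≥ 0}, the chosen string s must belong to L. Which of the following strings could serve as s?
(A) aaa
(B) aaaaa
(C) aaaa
(C) aaaa

The pumping lemma is applied to a string s that lies in L, so first check membership of each option:
- (A) aaa has length 3, strictly between 2^1 = 2 and 2^2 = 4, so it is not in L ✗
- (B) aaaaa has length 5, strictly between 2^2 = 4 and 2^3 = 8, so it is not in L ✗
- (C) aaaa has length 4 = 2^2, so it is in L ✓

Only (C) aaaa is in L, so it is the only candidate that could play the role of s.
(In a complete proof one picks s in terms of the pumping length p so that |s| ≥ p is guaranteed; a fixed string like aaaa illustrates the shape of such an s.)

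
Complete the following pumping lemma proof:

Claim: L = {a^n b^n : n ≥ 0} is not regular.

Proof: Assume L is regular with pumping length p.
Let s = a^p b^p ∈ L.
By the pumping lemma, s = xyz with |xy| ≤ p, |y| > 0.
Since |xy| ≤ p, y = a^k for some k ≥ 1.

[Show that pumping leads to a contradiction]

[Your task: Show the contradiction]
Consider xy²z = a^(p+k) b^p.

Since k ≥ 1, we have p + k > p.
So xy²z has more a's than b's: (p+k) a's vs p b's.
This means xy²z ∉ L because a^n b^n requires equal counts.

This contradicts the pumping lemma which states xy²z ∈ L.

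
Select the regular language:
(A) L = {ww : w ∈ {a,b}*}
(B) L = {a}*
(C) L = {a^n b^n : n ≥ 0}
(B) {a}*

(B) L = {a}* is regular.

This can be recognized by a finite automaton (DFA/NFA).
Regular expressions like {a}* define regular languages.

The other choices are not regular:
- {a^n b^n : n ≥ 0}: After pumping, the number of a's and b's become unequal
- {ww : w ∈ {a,b}*}: After pumping, the two halves no longer match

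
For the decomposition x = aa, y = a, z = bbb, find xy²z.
aaaabbb

Given x = 'aa', y = 'a', z = 'bbb' and i = 2:

xy^2z = x + y·y·...·y (2 times) + z
       = 'aa' + 'a'^2 + 'bbb'
       = 'aa' + 'aa' + 'bbb'
       = 'aaaabbb'

The pumped string is 'aaaabbb' with length 7.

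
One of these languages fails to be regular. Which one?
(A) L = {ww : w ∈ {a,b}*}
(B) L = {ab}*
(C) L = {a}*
(A) {ww : w ∈ {a,b}*}

(A) L = {ww : w ∈ {a,b}*} is NOT regular.

The pumping lemma can be used to prove this:
After pumping, the two halves no longer match

The other languages are regular because they can be recognized by finite automata.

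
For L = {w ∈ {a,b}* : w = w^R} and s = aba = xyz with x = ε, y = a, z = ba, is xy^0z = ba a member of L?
No

xy⁰z = ε · ε · ba = ba.
ba reversed is ab ≠ ba, so it is not a palindrome and is not in L.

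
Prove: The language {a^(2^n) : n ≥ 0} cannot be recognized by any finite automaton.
Assume for contradiction that L is regular, and let p ≥ 1 be the pumping length given by the pumping lemma.
Choose s = a^(2^p). Then s ∈ L and |s| = 2^p ≥ p.
By the pumping lemma, s = xyz for some x, y, z with |xy| ≤ p, |y| ≥ 1, and xy^i z ∈ L for every i ≥ 0.
Here y = a^k for some k with 1 ≤ k ≤ |xy| ≤ p, and p < 2^p.

Take i = 2: |xy²z| = 2^p + k.
Now 2^p < 2^p + k ≤ 2^p + p < 2^p + 2^p = 2^(p+1).
So |xy²z| lies strictly between the consecutive powers of two 2^p and 2^(p+1), hence is not a power of 2, and xy²z ∉ L.

This contradicts the pumping lemma, which requires xy^i z ∈ L for all i ≥ 0.
Hence L = {a^(2^n) : n ≥ 0} is not regular. ∎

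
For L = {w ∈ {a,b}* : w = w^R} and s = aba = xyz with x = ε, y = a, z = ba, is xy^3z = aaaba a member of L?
No

xy³z = ε · aaa · ba = aaaba.
aaaba reversed is abaaa ≠ aaaba, so it is not a palindrome and is not in L.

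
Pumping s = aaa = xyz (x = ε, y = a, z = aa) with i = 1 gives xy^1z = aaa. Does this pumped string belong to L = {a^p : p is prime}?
Yes

xy¹z = ε · a · aa = aaa.
aaa has length 3, which is prime, so it is in L.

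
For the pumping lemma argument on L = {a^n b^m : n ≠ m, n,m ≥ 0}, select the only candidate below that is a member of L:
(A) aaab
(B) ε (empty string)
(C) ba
(A) aaab

The pumping lemma is applied to a string s that lies in L, so first check membership of each option:
- (A) aaab = a^3 b^1 with 3 ≠ 1, so it is in L ✓
- (B) ε = a^0 b^0 has n = m = 0, so it is not in L ✗
- (C) ba has an a after a b, so it is not of the form a^n b^m and is not in L ✗

Only (A) aaab is in L, so it is the only candidate that could play the role of s.
(In a complete proof one picks s in terms of the pumping length p so that |s| ≥ p is guaranteed; a fixed string like aaab illustrates the shape of such an s.)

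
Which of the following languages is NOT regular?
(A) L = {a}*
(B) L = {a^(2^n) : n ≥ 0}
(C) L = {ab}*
(B) {a^(2^n) : n ≥ 0}

(B) L = {a^(2^n) : n ≥ 0} is NOT regular.

The pumping lemma can be used to prove this:
After pumping, length is no longer a power of 2

The other languages are regular because they can be recognized by finite automata.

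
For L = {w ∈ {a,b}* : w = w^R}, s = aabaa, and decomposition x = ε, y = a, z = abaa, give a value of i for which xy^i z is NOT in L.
i = 2

xy²z = ε · aa · abaa = aaabaa; aaabaa reversed is aabaaa ≠ aaabaa, so it is not a palindrome and is not in L.
(Other choices also work, e.g. i = 0, 3; only i = 1 is guaranteed to stay in L since xy¹z = s.)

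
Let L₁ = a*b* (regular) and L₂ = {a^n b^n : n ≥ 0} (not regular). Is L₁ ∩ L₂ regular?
No — L₁ ∩ L₂ is not regular.

Every string a^n b^n already lies in a*b*, so L₁ ∩ L₂ = {a^n b^n : n ≥ 0} = L₂ itself, which is the standard non-regular language (pump s = a^p b^p).

Note that the bare facts "L₁ regular, L₂ non-regular" do not settle the question by themselves: the closure of regular languages under ∪, ∩, complement and difference applies only when BOTH operands are regular. With a non-regular operand the result can come out regular or non-regular depending on the specific languages, so one has to work out L₁ ∩ L₂ for this particular pair, as above.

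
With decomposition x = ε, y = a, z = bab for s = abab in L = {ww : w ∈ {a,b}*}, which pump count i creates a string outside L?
i = 0

xy⁰z = ε · ε · bab = bab; bab has odd length 3, so it cannot be written as ww and is not in L.
(Other choices also work, e.g. i = 2, 3; only i = 1 is guaranteed to stay in L since xy¹z = s.)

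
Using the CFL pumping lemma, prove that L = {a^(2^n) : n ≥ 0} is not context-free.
Assume for contradiction that L is context-free, and let p ≥ 1 be the pumping length given by the pumping lemma for CFLs.
Choose s = a^(2^p). Then s ∈ L and |s| = 2^p ≥ p.
By the CFL pumping lemma, s = uvxyz for some u, v, x, y, z with |vxy| ≤ p, |vy| ≥ 1, and uv^i xy^i z ∈ L for every i ≥ 0.
All symbols are a's, so only lengths matter: let k = |vy|, with 1 ≤ k ≤ |vxy| ≤ p < 2^p.

Take i = 2: |uv²xy²z| = 2^p + k, and 2^p < 2^p + k < 2^p + 2^p = 2^(p+1).
So the length lies strictly between consecutive powers of two and is not a power of 2; uv²xy²z ∉ L.

This contradicts the CFL pumping lemma, which requires uv^i xy^i z ∈ L for all i ≥ 0.
Hence L = {a^(2^n) : n ≥ 0} is not context-free. ∎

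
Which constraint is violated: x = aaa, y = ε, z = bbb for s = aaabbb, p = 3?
Violated: |y| > 0

The decomposition x = aaa, y = ε, z = bbb for s = aaabbb with p = 3
violates the constraint: |y| > 0

|y| = 0, but the pumping lemma requires |y| > 0 (y must be non-empty).

Pumping lemma constraints:
1. xyz = s (decomposition is valid)
2. |xy| ≤ p
3. |y| > 0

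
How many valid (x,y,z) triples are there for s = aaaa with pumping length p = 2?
3

For s = 'aaaa' with pumping length p = 2:

Constraints: |xy| ≤ 2, |y| > 0

Valid decompositions (|xy| ≤ p, |y| ≥ 1):
  • x='', y='a', z='aaa'
  • x='a', y='a', z='aa'
  • x='', y='aa', z='aa'

Total count: 3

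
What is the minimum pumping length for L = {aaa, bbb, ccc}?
p = 4

For a finite language L, the pumping lemma holds vacuously if p > max|s| for s ∈ L.

The longest string in L = {aaa, bbb, ccc} has length 3.
If p = 4, then no string s ∈ L has |s| ≥ p, so the condition is vacuously true.

The minimum pumping length is p = 4.

Why no smaller p works: for any p ≤ 3, the longest string s ∈ L has |s| = 3 ≥ p, so it would
have to be pumpable; but pumping up (i = 2, 3, ...) produces ever longer strings, which cannot all lie in the
finite language L. So the pumping property fails for every p ≤ 3.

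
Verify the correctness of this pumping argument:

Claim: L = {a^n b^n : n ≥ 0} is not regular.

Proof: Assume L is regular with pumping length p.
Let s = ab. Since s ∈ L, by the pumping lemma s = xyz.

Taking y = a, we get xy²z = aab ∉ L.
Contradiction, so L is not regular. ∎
The proof is INCORRECT.

Error: The string s = ab may be shorter than p.
The pumping lemma only applies to strings with |s| ≥ p, and p is not under our control.
We must choose s in terms of p, e.g. s = a^p b^p, to ensure |s| ≥ p.
(The proof also fixes one particular y; a valid argument must handle every decomposition with |xy| ≤ p and |y| ≥ 1 — for s = a^p b^p this forces y = a^k, and then xy²z = a^(p+k) b^p ∉ L.)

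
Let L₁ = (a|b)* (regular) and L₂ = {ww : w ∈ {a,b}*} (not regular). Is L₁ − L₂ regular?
No — L₁ − L₂ is not regular.

L₁ − L₂ is the complement of {ww} within {a,b}*. If it were regular, its complement {ww} would be regular as well (regular languages are closed under complement) — contradiction. So L₁ − L₂ is not regular.

Note that the bare facts "L₁ regular, L₂ non-regular" do not settle the question by themselves: the closure of regular languages under ∪, ∩, complement and difference applies only when BOTH operands are regular. With a non-regular operand the result can come out regular or non-regular depending on the specific languages, so one has to work out L₁ − L₂ for this particular pair, as above.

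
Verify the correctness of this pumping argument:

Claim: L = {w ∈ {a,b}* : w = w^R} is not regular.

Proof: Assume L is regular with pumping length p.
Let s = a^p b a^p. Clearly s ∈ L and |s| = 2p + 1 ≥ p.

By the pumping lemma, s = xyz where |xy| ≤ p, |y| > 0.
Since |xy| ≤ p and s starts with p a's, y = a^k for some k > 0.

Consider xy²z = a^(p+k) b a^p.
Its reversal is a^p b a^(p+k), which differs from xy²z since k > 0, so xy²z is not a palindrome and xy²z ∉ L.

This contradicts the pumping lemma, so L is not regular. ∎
The proof is correct.

This proof is valid because:
1. s = a^p b a^p is in L and is chosen in terms of p, so |s| ≥ p holds for every p
2. The decomposition analysis is correct: |xy| ≤ p forces y to lie inside the leading a's
3. The contradiction is valid: a^(p+k) b a^p has more a's before the b than after it, so it is not a palindrome
4. The conclusion follows logically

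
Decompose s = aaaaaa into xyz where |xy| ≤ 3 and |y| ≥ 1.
x = '', y = 'aaa', z = 'aaa'

For s = aaaaaa and p = 3, one valid decomposition is:
- x = '' (length 0)
- y = 'aaa' (length 3)
- z = 'aaa' (length 3)

Verification:
- xyz = '' + 'aaa' + 'aaa' = aaaaaa ✓
- |xy| = 3 ≤ 3 ✓
- |y| = 3 > 0 ✓

All pumping lemma constraints are satisfied.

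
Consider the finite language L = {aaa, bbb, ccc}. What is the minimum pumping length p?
p = 4

For a finite language L, the pumping lemma holds vacuously if p > max|s| for s ∈ L.

The longest string in L = {aaa, bbb, ccc} has length 3.
If p = 4, then no string s ∈ L has |s| ≥ p, so the condition is vacuously true.

The minimum pumping length is p = 4.

Why no smaller p works: for any p ≤ 3, the longest string s ∈ L has |s| = 3 ≥ p, so it would
have to be pumpable; but pumping up (i = 2, 3, ...) produces ever longer strings, which cannot all lie in the
finite language L. So the pumping property fails for every p ≤ 3.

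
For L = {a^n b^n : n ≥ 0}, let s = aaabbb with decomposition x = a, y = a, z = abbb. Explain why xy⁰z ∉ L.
xy⁰z = aabbb ∉ L

Pumping with i = 0 replaces y = a by y⁰ = ε:
- Original: s = xyz = aaabbb; aaabbb = a^3 b^3 has equal counts (3 = 3), so it is in L
- Pumped: xy⁰z = a · ε · abbb = aabbb
- aabbb has 2 a's and 3 b's; 2 ≠ 3, so it is not in L

The pumping lemma would require xy⁰z ∈ L, so this decomposition yields a contradiction.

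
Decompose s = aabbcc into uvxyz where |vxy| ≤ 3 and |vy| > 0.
u='aa', v='b', x='b', y='c', z='c'

For s = aabbcc with pumping length p = 3:

One valid decomposition:
- u = 'aa'
- v = 'b'
- x = 'b'
- y = 'c'
- z = 'c'

Verification:
- uvxyz = 'aa' + 'b' + 'b' + 'c' + 'c' = aabbcc ✓
- |vxy| = |'bbc'| = 3 ≤ 3 ✓
- |vy| = |'bc'| = 2 > 0 ✓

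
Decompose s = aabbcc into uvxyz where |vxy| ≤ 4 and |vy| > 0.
u='a', v='a', x='bb', y='c', z='c'

For s = aabbcc with pumping length p = 4:

One valid decomposition:
- u = 'a'
- v = 'a'
- x = 'bb'
- y = 'c'
- z = 'c'

Verification:
- uvxyz = 'a' + 'a' + 'bb' + 'c' + 'c' = aabbcc ✓
- |vxy| = |'abbc'| = 4 ≤ 4 ✓
- |vy| = |'ac'| = 2 > 0 ✓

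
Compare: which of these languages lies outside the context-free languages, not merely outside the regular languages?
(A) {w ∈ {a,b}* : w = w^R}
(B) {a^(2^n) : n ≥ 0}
(B) {a^(2^n) : n ≥ 0}

(B) {a^(2^n) : n ≥ 0} requires the CFL pumping lemma.

- {w ∈ {a,b}* : w = w^R} is context-free (but not regular)
  • Can be shown non-regular with the regular pumping lemma
  • After pumping, the string is no longer symmetric

- {a^(2^n) : n ≥ 0} is NOT context-free
  • Requires the CFL pumping lemma to prove
  • Gaps between powers of 2 grow exponentially

The CFL pumping lemma is "stronger" in that it can prove non-membership
in the larger class of context-free languages.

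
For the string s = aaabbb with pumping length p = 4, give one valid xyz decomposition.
x = 'aa', y = 'a', z = 'bbb'

For s = aaabbb and p = 4, one valid decomposition is:
- x = 'aa' (length 2)
- y = 'a' (length 1)
- z = 'bbb' (length 3)

Verification:
- xyz = 'aa' + 'a' + 'bbb' = aaabbb ✓
- |xy| = 3 ≤ 4 ✓
- |y| = 1 > 0 ✓

All pumping lemma constraints are satisfied.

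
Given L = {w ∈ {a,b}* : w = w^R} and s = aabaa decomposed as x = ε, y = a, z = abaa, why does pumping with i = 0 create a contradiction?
xy⁰z = abaa ∉ L

Pumping with i = 0 replaces y = a by y⁰ = ε:
- Original: s = xyz = aabaa; aabaa reversed is aabaa, the same string, so it is a palindrome and is in L
- Pumped: xy⁰z = ε · ε · abaa = abaa
- abaa reversed is aaba ≠ abaa, so it is not a palindrome and is not in L

The pumping lemma would require xy⁰z ∈ L, so this decomposition yields a contradiction.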